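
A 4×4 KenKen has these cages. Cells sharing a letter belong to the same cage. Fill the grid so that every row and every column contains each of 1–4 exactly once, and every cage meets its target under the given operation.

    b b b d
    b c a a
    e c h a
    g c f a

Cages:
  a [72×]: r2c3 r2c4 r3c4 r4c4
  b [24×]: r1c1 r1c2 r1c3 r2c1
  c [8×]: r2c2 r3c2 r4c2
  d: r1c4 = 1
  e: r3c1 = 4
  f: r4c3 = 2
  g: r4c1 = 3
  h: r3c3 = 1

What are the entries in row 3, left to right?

Cage d is a single given cell, which forces r1c4 = 1.
Cage a needs product 72, leaving r2c3 = 3.
Cage e is given, leaving r3c1 = 4.
Cage h is given, which forces r3c3 = 1.
Cage g is given, so r4c1 = 3.
Cage f is a single given cell, leaving r4c3 = 2.
2 is placed in row 4; hence r4c4 = 4.
Column 1 already has 3, so r1c1 = 2.
Cage b needs product 24, leaving r1c2 = 3.
Column 3 already has 2, which forces r1c3 = 4.
Cage b has product 24, so r2c1 = 1.
The 3 cells of cage c must have product 8, leaving r2c2 = 4.
Column 4 already has 4; hence r2c4 = 2.
Row 3 already has 1, which forces r3c2 = 2.
The 4 cells of cage a must have product 72, so r3c4 = 3.
Row 4 already has 4; hence r4c2 = 1.
The full grid is 2 3 4 1 / 1 4 3 2 / 4 2 1 3 / 3 1 2 4.

4 2 1 3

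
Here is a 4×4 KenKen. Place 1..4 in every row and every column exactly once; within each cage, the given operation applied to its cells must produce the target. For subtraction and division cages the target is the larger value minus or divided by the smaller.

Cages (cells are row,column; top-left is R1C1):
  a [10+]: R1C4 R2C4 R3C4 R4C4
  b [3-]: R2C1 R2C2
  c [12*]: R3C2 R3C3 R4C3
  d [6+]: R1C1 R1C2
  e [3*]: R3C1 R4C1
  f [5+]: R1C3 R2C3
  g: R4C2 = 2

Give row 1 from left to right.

2 4 3 1

Cage g is given, so R4C2 = 2.
Cage d's pair has sum 6, which forces R1C1 = 2.
Column 2 already has 2, which forces R1C2 = 4.
Column 2 already has 4, which forces R2C2 = 1.
Column 2 now contains 1; hence R3C2 = 3.
1 is placed in row 2, leaving R2C1 = 4.
Row 2 already has 4, leaving R2C3 = 2.
Row 2 already has 2, which forces R2C4 = 3.
Row 3 now contains 3; hence R3C1 = 1.
Row 3 already has 1, so R3C3 = 4.
4 is placed in row 3; hence R3C4 = 2.
Cage e needs two cells with product 3, leaving R4C1 = 3.
Column 3 now contains 4; hence R4C3 = 1.
Row 4 already has 1, leaving R4C4 = 4.
Column 3 already has 1, so R1C3 = 3.
3 is placed in column 4, which forces R1C4 = 1.
Filled in: 2 4 3 1 / 4 1 2 3 / 1 3 4 2 / 3 2 1 4.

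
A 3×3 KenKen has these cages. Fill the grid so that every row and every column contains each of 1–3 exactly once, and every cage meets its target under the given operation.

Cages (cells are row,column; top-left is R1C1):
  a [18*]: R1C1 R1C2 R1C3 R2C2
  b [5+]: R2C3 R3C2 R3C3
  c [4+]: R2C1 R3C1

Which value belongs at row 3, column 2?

2

The 4 cells of cage a must have product 18; hence R2C2 = 3.
3 is placed in row 2, so R2C1 = 1.
Row 2 now contains 1, which forces R2C3 = 2.
The two cells of cage c must have sum 4, so R3C1 = 3.
3 is placed in row 3, leaving R3C3 = 1.
3 is placed in column 1, leaving R1C1 = 2.
The 4 cells of cage a must have product 18, which forces R1C2 = 1.
Column 3 now contains 1, which forces R1C3 = 3.
1 is placed in row 3, which forces R3C2 = 2.
The full grid is 2 1 3 / 1 3 2 / 3 2 1.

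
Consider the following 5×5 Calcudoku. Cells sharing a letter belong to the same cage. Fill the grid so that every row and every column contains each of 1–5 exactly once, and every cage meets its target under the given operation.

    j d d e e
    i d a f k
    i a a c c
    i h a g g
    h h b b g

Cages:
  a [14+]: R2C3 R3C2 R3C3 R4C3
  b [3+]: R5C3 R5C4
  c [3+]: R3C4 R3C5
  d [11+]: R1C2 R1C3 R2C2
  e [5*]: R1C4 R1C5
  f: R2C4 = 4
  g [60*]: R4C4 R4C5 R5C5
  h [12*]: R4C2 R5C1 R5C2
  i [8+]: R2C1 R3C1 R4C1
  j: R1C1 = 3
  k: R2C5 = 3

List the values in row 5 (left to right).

4 3 1 2 5

Cage j is given; hence R1C1 = 3.
Cage f is given, which forces R2C4 = 4.
Cage k is a single given cell, which forces R2C5 = 3.
The 3 cells of cage g must have product 60, leaving R4C4 = 3.
Cage h needs product 12, leaving R5C2 = 3.
Row 3 needs a 3, and only R3C3 is open for it.
In row 3, 4 can only go at R3C2, so R3C2 = 4.
In row 1, 2 can only go at R1C2, so R1C2 = 2.
Cage d has sum 11, which forces R1C3 = 4.
2 is placed in column 2; hence R2C2 = 5.
Row 2 now contains 5, so R2C3 = 2.
2 is placed in column 2; hence R4C2 = 1.
Column 3 already has 2, so R4C3 = 5.
Row 4 now contains 5, leaving R4C5 = 4.
Cage h needs product 12, leaving R5C1 = 4.
Column 3 already has 2; hence R5C3 = 1.
Row 5 now contains 1, which forces R5C4 = 2.
4 is placed in column 5; hence R5C5 = 5.
Cage e needs two cells with product 5, leaving R1C4 = 5.
Column 5 now contains 5, leaving R1C5 = 1.
Row 2 now contains 2; hence R2C1 = 1.
The 3 cells of cage i must have sum 8, which forces R3C1 = 5.
Column 4 now contains 2, so R3C4 = 1.
Cage c's pair has sum 3, leaving R3C5 = 2.
Row 4 now contains 5; hence R4C1 = 2.
Filled in: 3 2 4 5 1 / 1 5 2 4 3 / 5 4 3 1 2 / 2 1 5 3 4 / 4 3 1 2 5.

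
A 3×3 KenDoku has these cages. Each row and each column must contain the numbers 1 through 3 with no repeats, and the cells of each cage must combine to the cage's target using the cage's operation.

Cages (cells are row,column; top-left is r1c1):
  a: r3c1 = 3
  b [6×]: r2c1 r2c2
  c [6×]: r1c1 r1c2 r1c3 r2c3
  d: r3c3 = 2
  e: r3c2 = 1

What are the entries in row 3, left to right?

3 1 2

Cage c has product 6, leaving r2c3 = 1.
A is a freebie, leaving r3c1 = 3.
Cage e is given, so r3c2 = 1.
D is a freebie, so r3c3 = 2.
Cage c needs product 6; hence r1c1 = 1.
Cage c has product 6, so r1c2 = 2.
Column 3 now contains 2, so r1c3 = 3.
Column 1 now contains 3, so r2c1 = 2.
Cage b's pair has product 6; hence r2c2 = 3.
The full grid is 1 2 3 / 2 3 1 / 3 1 2.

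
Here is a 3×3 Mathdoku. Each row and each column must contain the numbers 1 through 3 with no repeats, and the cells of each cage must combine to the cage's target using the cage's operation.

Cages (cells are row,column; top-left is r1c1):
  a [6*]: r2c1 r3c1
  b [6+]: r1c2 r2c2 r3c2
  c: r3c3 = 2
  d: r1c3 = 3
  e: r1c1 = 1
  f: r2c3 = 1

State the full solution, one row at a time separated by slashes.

1 2 3 / 2 3 1 / 3 1 2

E is a freebie, leaving r1c1 = 1.
D is a freebie, which forces r1c3 = 3.
F is a freebie; hence r2c3 = 1.
C is a freebie, which forces r3c3 = 2.
3 is placed in row 1, which forces r1c2 = 2.
Cage a's pair has product 6; hence r2c1 = 2.
The 3 cells of cage b must have sum 6, which forces r2c2 = 3.
Row 3 already has 2, which forces r3c1 = 3.
Cage b has sum 6, which forces r3c2 = 1.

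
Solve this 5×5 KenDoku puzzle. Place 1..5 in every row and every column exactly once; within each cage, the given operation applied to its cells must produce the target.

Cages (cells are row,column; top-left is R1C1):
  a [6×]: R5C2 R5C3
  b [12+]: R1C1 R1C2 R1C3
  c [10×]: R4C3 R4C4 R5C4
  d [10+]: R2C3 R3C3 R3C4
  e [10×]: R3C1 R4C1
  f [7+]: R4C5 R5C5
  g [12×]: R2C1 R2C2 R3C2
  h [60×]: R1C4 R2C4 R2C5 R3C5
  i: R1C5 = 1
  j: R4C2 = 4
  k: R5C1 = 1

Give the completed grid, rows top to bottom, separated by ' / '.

3 5 4 2 1 / 4 1 5 3 2 / 2 3 1 4 5 / 5 4 2 1 3 / 1 2 3 5 4

I is a freebie, so R1C5 = 1.
Cage j is given; hence R4C2 = 4.
Cage k is a single given cell, leaving R5C1 = 1.
Row 1 needs a 2, and only R1C4 is open for it.
Cage c has product 10, so R4C3 = 2.
Cage c needs product 10; hence R4C4 = 1.
Column 3 now contains 2, leaving R5C3 = 3.
Column 4 now contains 2; hence R5C4 = 5.
Column 4 already has 5, leaving R2C4 = 3.
Cage e needs two cells with product 10; hence R3C1 = 2.
Cage d needs sum 10, so R3C4 = 4.
2 is placed in row 3, leaving R3C5 = 5.
2 is placed in row 4, so R4C1 = 5.
5 is placed in column 5; hence R4C5 = 3.
Row 5 now contains 3, which forces R5C2 = 2.
2 is placed in row 5, leaving R5C5 = 4.
2 is placed in column 1, which forces R2C1 = 4.
Row 2 already has 3, leaving R2C2 = 1.
The 3 cells of cage d must have sum 10, so R2C3 = 5.
5 is placed in column 5; hence R2C5 = 2.
The 3 cells of cage g must have product 12; hence R3C2 = 3.
Row 3 already has 5, which forces R3C3 = 1.
4 is placed in column 1, so R1C1 = 3.
Column 2 now contains 3, so R1C2 = 5.
5 is placed in column 3, which forces R1C3 = 4.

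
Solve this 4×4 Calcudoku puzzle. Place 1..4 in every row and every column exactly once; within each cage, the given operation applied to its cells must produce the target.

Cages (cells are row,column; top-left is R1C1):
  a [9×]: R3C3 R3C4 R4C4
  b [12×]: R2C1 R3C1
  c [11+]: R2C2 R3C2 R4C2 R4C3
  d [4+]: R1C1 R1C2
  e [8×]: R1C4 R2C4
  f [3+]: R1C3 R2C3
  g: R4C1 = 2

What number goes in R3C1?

Cage a needs product 9; hence R3C3 = 3.
The 3 cells of cage a must have product 9, so R3C4 = 1.
G is a freebie; hence R4C1 = 2.
Row 4 already has 2; hence R4C3 = 4.
The 3 cells of cage a must have product 9, which forces R4C4 = 3.
Cage b needs two cells with product 12, leaving R2C1 = 3.
Row 3 now contains 3; hence R3C1 = 4.
Row 3 already has 4, which forces R3C2 = 2.
Row 4 now contains 3; hence R4C2 = 1.
3 is placed in column 1; hence R1C1 = 1.
Column 2 already has 1, so R1C2 = 3.
Row 1 already has 1, so R1C3 = 2.
Row 1 now contains 2, so R1C4 = 4.
Column 2 now contains 2; hence R2C2 = 4.
2 is placed in column 3; hence R2C3 = 1.
Column 4 already has 4; hence R2C4 = 2.
Filled in: 1 3 2 4 / 3 4 1 2 / 4 2 3 1 / 2 1 4 3.

4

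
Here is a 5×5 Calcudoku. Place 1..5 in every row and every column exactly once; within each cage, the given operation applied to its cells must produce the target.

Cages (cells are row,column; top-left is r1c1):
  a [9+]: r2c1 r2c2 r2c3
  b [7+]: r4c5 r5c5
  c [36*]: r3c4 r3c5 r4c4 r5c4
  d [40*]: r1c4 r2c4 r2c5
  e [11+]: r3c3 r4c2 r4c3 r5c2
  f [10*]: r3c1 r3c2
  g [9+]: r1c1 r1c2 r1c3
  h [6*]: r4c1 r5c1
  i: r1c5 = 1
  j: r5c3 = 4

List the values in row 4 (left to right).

Cage i is given, leaving r1c5 = 1.
Cage c needs product 36, so r3c5 = 3.
Cage j is given, which forces r5c3 = 4.
In row 1, 5 can only go at r1c4, so r1c4 = 5.
In row 3, 4 can only go at r3c4, so r3c4 = 4.
Column 4 already has 4, so r2c4 = 2.
Cage d has product 40, so r2c5 = 4.
Row 3 needs a 1, and only r3c3 is open for it.
In row 4, 1 can only go at r4c4, so r4c4 = 1.
Column 4 now contains 1; hence r5c4 = 3.
Cage h's pair has product 6, so r4c1 = 3.
3 is placed in row 5, which forces r5c1 = 2.
Row 5 now contains 2, which forces r5c5 = 5.
Column 1 already has 2; hence r1c1 = 4.
Column 1 already has 2; hence r3c1 = 5.
Cage f's pair has product 10, leaving r3c2 = 2.
Cage e has sum 11, which forces r4c2 = 4.
The 4 cells of cage e must have sum 11, which forces r4c3 = 5.
5 is placed in column 5, so r4c5 = 2.
5 is placed in row 5, which forces r5c2 = 1.
Column 2 now contains 2, which forces r1c2 = 3.
Cage g has sum 9, leaving r1c3 = 2.
Column 1 already has 5, so r2c1 = 1.
Cage a needs sum 9, leaving r2c2 = 5.
5 is placed in column 3; hence r2c3 = 3.
Completed grid: 4 3 2 5 1 / 1 5 3 2 4 / 5 2 1 4 3 / 3 4 5 1 2 / 2 1 4 3 5.

3 4 5 1 2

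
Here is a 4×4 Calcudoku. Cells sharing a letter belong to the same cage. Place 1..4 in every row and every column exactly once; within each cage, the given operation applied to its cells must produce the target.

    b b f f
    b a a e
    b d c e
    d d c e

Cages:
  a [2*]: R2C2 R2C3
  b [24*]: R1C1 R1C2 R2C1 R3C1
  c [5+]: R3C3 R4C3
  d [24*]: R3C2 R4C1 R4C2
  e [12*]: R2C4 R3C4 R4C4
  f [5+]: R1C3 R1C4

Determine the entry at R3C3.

4

Column 4 needs a 2, and only R1C4 is open for it.
Cage f needs two cells with sum 5, which forces R1C3 = 3.
In row 2, 4 can only go at R2C4, so R2C4 = 4.
The only place for 3 in row 2 is R2C1.
Column 1 already has 3, which forces R3C1 = 2.
2 is placed in column 1, which forces R4C1 = 4.
Row 4 now contains 4, so R4C3 = 1.
1 is placed in row 4, leaving R4C4 = 3.
4 is placed in column 1; hence R1C1 = 1.
The 4 cells of cage b must have product 24, leaving R1C2 = 4.
Cage a's pair has product 2; hence R2C2 = 1.
Column 3 now contains 1, which forces R2C3 = 2.
Cage d needs product 24, so R3C2 = 3.
Column 3 now contains 1, so R3C3 = 4.
Column 4 already has 3; hence R3C4 = 1.
Row 4 already has 3; hence R4C2 = 2.
Completed grid: 1 4 3 2 / 3 1 2 4 / 2 3 4 1 / 4 2 1 3.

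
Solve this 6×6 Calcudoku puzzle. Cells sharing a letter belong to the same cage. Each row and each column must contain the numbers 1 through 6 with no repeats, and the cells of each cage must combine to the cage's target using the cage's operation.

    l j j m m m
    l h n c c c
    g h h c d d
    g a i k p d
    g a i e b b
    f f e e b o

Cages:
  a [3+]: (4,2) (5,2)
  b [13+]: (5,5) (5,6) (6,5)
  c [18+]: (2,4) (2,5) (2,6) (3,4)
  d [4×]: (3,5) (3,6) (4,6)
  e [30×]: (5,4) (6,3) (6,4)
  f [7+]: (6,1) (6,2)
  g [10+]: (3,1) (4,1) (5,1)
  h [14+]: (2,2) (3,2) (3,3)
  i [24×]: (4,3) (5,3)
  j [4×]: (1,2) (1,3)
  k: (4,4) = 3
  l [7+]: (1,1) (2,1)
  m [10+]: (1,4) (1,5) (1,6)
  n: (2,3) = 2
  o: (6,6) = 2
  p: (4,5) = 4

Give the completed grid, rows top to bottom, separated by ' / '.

Cage n is given, so (2,3) = 2.
Cage k is given, leaving (4,4) = 3.
Cage p is given, which forces (4,5) = 4.
O is a freebie, which forces (6,6) = 2.
The 3 cells of cage d must have product 4, leaving (3,5) = 1.
Cage d needs product 4; hence (3,6) = 4.
Row 4 already has 4, which forces (4,3) = 6.
Column 6 now contains 2, which forces (4,6) = 1.
Cage i's pair has product 24; hence (5,3) = 4.
The two cells of cage j must have product 4; hence (1,2) = 4.
4 is placed in column 3; hence (1,3) = 1.
Row 4 already has 1, so (4,2) = 2.
The two cells of cage a must have sum 3; hence (5,2) = 1.
2 is placed in row 4, leaving (4,1) = 5.
The only place for 6 in row 1 is (1,1).
The two cells of cage l must have sum 7, leaving (2,1) = 1.
Row 2 already has 1, so (2,4) = 4.
1 is placed in column 1, so (6,1) = 4.
Cage f needs two cells with sum 7; hence (6,2) = 3.
Row 6 already has 3; hence (6,3) = 5.
Row 6 now contains 5, so (6,4) = 1.
Row 6 now contains 5, leaving (6,5) = 6.
Column 3 now contains 5, leaving (3,3) = 3.
Cage e needs product 30, leaving (5,4) = 6.
Cage b has sum 13, so (5,5) = 2.
Cage b needs sum 13, so (5,6) = 5.
Cage m has sum 10; hence (1,4) = 2.
Cage m needs sum 10, leaving (1,5) = 5.
Column 6 now contains 5, so (1,6) = 3.
The 4 cells of cage c must have sum 18, which forces (2,5) = 3.
The 4 cells of cage c must have sum 18; hence (2,6) = 6.
Row 3 now contains 3, so (3,1) = 2.
6 is placed in column 4; hence (3,4) = 5.
Row 5 now contains 2; hence (5,1) = 3.
6 is placed in row 2, which forces (2,2) = 5.
Row 3 now contains 5, so (3,2) = 6.

6 4 1 2 5 3 / 1 5 2 4 3 6 / 2 6 3 5 1 4 / 5 2 6 3 4 1 / 3 1 4 6 2 5 / 4 3 5 1 6 2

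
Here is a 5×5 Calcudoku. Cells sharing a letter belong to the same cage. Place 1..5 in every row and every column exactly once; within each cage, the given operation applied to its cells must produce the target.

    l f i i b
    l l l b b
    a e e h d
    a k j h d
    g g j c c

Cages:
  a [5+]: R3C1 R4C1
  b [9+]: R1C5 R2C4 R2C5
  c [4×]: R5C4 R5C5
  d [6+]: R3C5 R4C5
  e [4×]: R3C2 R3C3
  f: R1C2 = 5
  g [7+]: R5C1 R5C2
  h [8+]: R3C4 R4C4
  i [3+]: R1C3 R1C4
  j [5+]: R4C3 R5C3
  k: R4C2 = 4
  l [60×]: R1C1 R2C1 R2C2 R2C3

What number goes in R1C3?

1

Cage f is given, leaving R1C2 = 5.
K is a freebie; hence R4C2 = 4.
Column 2 now contains 4, which forces R3C2 = 1.
The two cells of cage e must have product 4, leaving R3C3 = 4.
Row 3 now contains 4, so R3C5 = 5.
5 is placed in row 3, so R3C4 = 3.
The two cells of cage h must have sum 8, so R4C4 = 5.
Cage d's pair has sum 6, which forces R4C5 = 1.
Column 5 already has 1; hence R5C5 = 4.
Cage b has sum 9; hence R2C4 = 4.
3 is placed in row 3, leaving R3C1 = 2.
The two cells of cage a must have sum 5, so R4C1 = 3.
Row 4 now contains 3, so R4C3 = 2.
4 is placed in row 5, leaving R5C1 = 5.
Cage g needs two cells with sum 7; hence R5C2 = 2.
Column 3 already has 2, which forces R5C3 = 3.
4 is placed in row 5, so R5C4 = 1.
Cage l has product 60, leaving R1C1 = 4.
Column 3 already has 2, so R1C3 = 1.
1 is placed in column 4; hence R1C4 = 2.
Row 1 now contains 2, leaving R1C5 = 3.
Column 1 now contains 5, which forces R2C1 = 1.
2 is placed in column 2; hence R2C2 = 3.
The 4 cells of cage l must have product 60, which forces R2C3 = 5.
Column 5 already has 3, so R2C5 = 2.
Filled in: 4 5 1 2 3 / 1 3 5 4 2 / 2 1 4 3 5 / 3 4 2 5 1 / 5 2 3 1 4.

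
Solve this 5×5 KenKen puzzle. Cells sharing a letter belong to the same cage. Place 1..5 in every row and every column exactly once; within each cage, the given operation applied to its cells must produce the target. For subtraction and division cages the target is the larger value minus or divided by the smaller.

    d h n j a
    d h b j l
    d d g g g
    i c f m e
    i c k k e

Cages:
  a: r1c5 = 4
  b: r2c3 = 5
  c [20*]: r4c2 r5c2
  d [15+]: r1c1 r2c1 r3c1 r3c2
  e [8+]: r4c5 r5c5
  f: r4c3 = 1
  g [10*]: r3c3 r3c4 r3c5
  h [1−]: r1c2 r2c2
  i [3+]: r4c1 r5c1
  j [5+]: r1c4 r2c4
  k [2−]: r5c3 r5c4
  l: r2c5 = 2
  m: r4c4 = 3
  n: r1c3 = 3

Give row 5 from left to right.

N is a freebie, leaving r1c3 = 3.
A is a freebie, which forces r1c5 = 4.
Cage b is given, which forces r2c3 = 5.
Cage l is given, which forces r2c5 = 2.
Cage f is a single given cell; hence r4c3 = 1.
Cage m is a single given cell, so r4c4 = 3.
Row 4 now contains 3; hence r4c5 = 5.
Column 5 now contains 5; hence r5c5 = 3.
The two cells of cage j must have sum 5, which forces r1c4 = 1.
Cage j's pair has sum 5, leaving r2c4 = 4.
Column 3 now contains 1, leaving r3c3 = 2.
Cage g needs product 10, which forces r3c4 = 5.
Column 5 now contains 5, so r3c5 = 1.
1 is placed in row 4; hence r4c1 = 2.
Row 4 already has 5, which forces r4c2 = 4.
The two cells of cage i must have sum 3, leaving r5c1 = 1.
The two cells of cage c must have product 20, leaving r5c2 = 5.
2 is placed in column 3, which forces r5c3 = 4.
Column 4 now contains 4, leaving r5c4 = 2.
Column 1 already has 2, leaving r1c1 = 5.
5 is placed in column 2, which forces r1c2 = 2.
Column 1 already has 1, so r2c1 = 3.
3 is placed in row 2, leaving r2c2 = 1.
Row 3 now contains 1, so r3c1 = 4.
Column 2 already has 4, so r3c2 = 3.
Completed grid: 5 2 3 1 4 / 3 1 5 4 2 / 4 3 2 5 1 / 2 4 1 3 5 / 1 5 4 2 3.

1 5 4 2 3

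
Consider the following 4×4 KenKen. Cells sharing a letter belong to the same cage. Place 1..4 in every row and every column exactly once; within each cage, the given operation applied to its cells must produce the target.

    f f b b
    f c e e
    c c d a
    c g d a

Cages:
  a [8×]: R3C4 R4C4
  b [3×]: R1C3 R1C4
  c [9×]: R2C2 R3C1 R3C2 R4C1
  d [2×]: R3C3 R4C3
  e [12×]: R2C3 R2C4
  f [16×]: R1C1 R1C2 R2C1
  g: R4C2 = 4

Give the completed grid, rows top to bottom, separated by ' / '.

4 2 3 1 / 2 1 4 3 / 1 3 2 4 / 3 4 1 2

Cage g is given; hence R4C2 = 4.
Row 4 already has 4, so R4C4 = 2.
Cage f needs product 16, leaving R1C1 = 4.
Column 2 now contains 4, which forces R1C2 = 2.
The 3 cells of cage f must have product 16; hence R2C1 = 2.
The two cells of cage d must have product 2; hence R3C3 = 2.
Column 4 now contains 2, which forces R3C4 = 4.
Row 4 already has 2; hence R4C3 = 1.
1 is placed in column 3, which forces R1C3 = 3.
Cage b's pair has product 3; hence R1C4 = 1.
The 4 cells of cage c must have product 9, which forces R2C2 = 1.
Cage e's pair has product 12, which forces R2C3 = 4.
Column 4 already has 4, so R2C4 = 3.
Cage c has product 9, leaving R3C1 = 1.
Cage c needs product 9, so R3C2 = 3.
1 is placed in row 4, leaving R4C1 = 3.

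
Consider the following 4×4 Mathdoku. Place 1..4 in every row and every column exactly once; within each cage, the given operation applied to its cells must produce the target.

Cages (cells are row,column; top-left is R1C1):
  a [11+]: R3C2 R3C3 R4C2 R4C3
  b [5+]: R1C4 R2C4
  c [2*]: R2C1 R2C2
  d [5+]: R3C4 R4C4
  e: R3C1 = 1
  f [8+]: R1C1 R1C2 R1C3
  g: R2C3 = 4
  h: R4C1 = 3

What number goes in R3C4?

Cage g is given, leaving R2C3 = 4.
Cage e is given, which forces R3C1 = 1.
Cage h is given, leaving R4C1 = 3.
Column 1 now contains 3, which forces R1C1 = 4.
Column 1 now contains 1, leaving R2C1 = 2.
Cage c needs two cells with product 2, leaving R2C2 = 1.
Row 2 already has 1; hence R2C4 = 3.
Cage a needs sum 11; hence R3C2 = 2.
Cage a needs sum 11, so R3C3 = 3.
Column 4 now contains 3, which forces R3C4 = 4.
The 4 cells of cage a must have sum 11, so R4C2 = 4.
The 4 cells of cage a must have sum 11, leaving R4C3 = 2.
Row 4 now contains 2, which forces R4C4 = 1.
Column 2 now contains 1, so R1C2 = 3.
3 is placed in column 3, which forces R1C3 = 1.
Column 4 now contains 3, which forces R1C4 = 2.
Completed grid: 4 3 1 2 / 2 1 4 3 / 1 2 3 4 / 3 4 2 1.

4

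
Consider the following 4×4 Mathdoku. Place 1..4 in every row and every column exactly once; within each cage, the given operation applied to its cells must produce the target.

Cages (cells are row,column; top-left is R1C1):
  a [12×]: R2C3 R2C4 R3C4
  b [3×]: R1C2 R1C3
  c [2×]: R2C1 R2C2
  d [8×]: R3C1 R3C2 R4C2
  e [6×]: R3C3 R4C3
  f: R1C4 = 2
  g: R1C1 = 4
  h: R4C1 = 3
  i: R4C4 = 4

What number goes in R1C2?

3

Cage g is given, leaving R1C1 = 4.
Cage f is given; hence R1C4 = 2.
H is a freebie, so R4C1 = 3.
3 is placed in row 4, which forces R4C3 = 2.
I is a freebie, which forces R4C4 = 4.
Cage a has product 12; hence R2C3 = 4.
The 3 cells of cage d must have product 8, leaving R3C1 = 2.
Cage d needs product 8, leaving R3C2 = 4.
Column 3 already has 2, leaving R3C3 = 3.
3 is placed in row 3, which forces R3C4 = 1.
4 is placed in row 4, which forces R4C2 = 1.
1 is placed in column 2, leaving R1C2 = 3.
3 is placed in column 3; hence R1C3 = 1.
2 is placed in column 1, leaving R2C1 = 1.
1 is placed in column 2; hence R2C2 = 2.
Column 4 now contains 1; hence R2C4 = 3.
The full grid is 4 3 1 2 / 1 2 4 3 / 2 4 3 1 / 3 1 2 4.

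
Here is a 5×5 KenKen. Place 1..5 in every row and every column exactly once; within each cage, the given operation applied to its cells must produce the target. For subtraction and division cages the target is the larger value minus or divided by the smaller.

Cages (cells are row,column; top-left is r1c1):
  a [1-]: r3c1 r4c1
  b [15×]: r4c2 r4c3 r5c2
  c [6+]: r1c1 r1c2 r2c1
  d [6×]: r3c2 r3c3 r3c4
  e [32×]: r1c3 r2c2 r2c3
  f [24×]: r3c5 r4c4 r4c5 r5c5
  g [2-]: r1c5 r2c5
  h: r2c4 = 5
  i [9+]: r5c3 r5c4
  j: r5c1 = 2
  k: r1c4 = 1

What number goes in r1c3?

4

Cage e has product 32, so r1c3 = 4.
K is a freebie, so r1c4 = 1.
The 3 cells of cage e must have product 32, so r2c2 = 4.
Cage e needs product 32, leaving r2c3 = 2.
Cage h is given; hence r2c4 = 5.
J is a freebie, so r5c1 = 2.
Column 3 now contains 4, leaving r5c3 = 5.
Column 4 now contains 5, which forces r5c4 = 4.
2 is placed in column 1, which forces r1c1 = 3.
Cage c has sum 6; hence r1c2 = 2.
3 is placed in row 1, so r1c5 = 5.
Cage c needs sum 6, so r2c1 = 1.
Row 2 now contains 1, which forces r2c5 = 3.
The 3 cells of cage b must have product 15, leaving r4c2 = 5.
Column 5 now contains 3, which forces r5c5 = 1.
Cage a's pair has difference 1; hence r3c1 = 5.
The 3 cells of cage d must have product 6, so r3c4 = 2.
Row 3 already has 2, so r3c5 = 4.
Row 4 now contains 5, leaving r4c1 = 4.
The 3 cells of cage b must have product 15, leaving r4c3 = 1.
Cage f needs product 24; hence r4c4 = 3.
Column 5 already has 4, leaving r4c5 = 2.
Row 5 already has 1; hence r5c2 = 3.
Column 2 now contains 3; hence r3c2 = 1.
1 is placed in column 3, leaving r3c3 = 3.
Completed grid: 3 2 4 1 5 / 1 4 2 5 3 / 5 1 3 2 4 / 4 5 1 3 2 / 2 3 5 4 1.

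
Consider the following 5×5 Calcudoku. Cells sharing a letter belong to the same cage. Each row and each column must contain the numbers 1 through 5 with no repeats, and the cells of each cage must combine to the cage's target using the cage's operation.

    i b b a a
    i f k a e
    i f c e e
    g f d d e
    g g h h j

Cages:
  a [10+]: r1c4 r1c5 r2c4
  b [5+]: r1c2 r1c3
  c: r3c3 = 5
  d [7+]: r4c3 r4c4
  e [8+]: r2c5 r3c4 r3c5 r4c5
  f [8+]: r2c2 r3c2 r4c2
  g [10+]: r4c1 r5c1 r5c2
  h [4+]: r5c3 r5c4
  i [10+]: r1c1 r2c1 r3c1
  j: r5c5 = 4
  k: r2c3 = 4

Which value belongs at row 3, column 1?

4

K is a freebie, which forces r2c3 = 4.
C is a freebie, leaving r3c3 = 5.
J is a freebie; hence r5c5 = 4.
The 4 cells of cage e must have sum 8; hence r3c4 = 2.
In column 5, 5 can only go at r1c5, so r1c5 = 5.
Cage a needs sum 10, leaving r1c4 = 4.
The 3 cells of cage i must have sum 10; hence r2c1 = 5.
Cage a needs sum 10; hence r2c4 = 1.
Column 4 now contains 4; hence r4c4 = 5.
1 is placed in column 4, which forces r5c4 = 3.
Cage f has sum 8, leaving r2c2 = 3.
Row 2 now contains 3, which forces r2c5 = 2.
The two cells of cage d must have sum 7, leaving r4c3 = 2.
Cage g has sum 10, leaving r5c2 = 5.
Row 5 now contains 3, which forces r5c3 = 1.
Column 2 already has 3, leaving r1c2 = 2.
Column 3 now contains 2; hence r1c3 = 3.
Cage g has sum 10, which forces r4c1 = 3.
Row 4 already has 3, which forces r4c5 = 1.
1 is placed in row 5; hence r5c1 = 2.
Row 1 now contains 2; hence r1c1 = 1.
Column 1 now contains 3, so r3c1 = 4.
Cage f needs sum 8; hence r3c2 = 1.
Column 5 already has 1, so r3c5 = 3.
1 is placed in row 4, which forces r4c2 = 4.
The full grid is 1 2 3 4 5 / 5 3 4 1 2 / 4 1 5 2 3 / 3 4 2 5 1 / 2 5 1 3 4.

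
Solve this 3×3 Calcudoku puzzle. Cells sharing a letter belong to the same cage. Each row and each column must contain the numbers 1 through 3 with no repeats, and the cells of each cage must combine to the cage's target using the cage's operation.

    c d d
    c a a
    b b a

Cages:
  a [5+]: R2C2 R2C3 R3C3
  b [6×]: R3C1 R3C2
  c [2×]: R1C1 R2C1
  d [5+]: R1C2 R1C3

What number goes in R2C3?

Row 1 needs a 1, and only R1C1 is open for it.
Column 1 already has 1; hence R2C1 = 2.
Row 2 now contains 2, which forces R2C2 = 1.
1 is placed in row 2, leaving R2C3 = 3.
Column 1 already has 2, so R3C1 = 3.
3 is placed in row 3, which forces R3C2 = 2.
Row 3 now contains 2, so R3C3 = 1.
2 is placed in column 2; hence R1C2 = 3.
Column 3 now contains 3; hence R1C3 = 2.
Completed grid: 1 3 2 / 2 1 3 / 3 2 1.

3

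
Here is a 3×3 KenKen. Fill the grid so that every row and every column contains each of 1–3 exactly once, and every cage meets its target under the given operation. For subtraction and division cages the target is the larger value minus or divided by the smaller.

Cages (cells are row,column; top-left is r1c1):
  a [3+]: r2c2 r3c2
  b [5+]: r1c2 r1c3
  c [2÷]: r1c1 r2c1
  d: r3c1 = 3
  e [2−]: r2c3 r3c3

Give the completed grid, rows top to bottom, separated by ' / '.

Cage d is given, so r3c1 = 3.
3 is placed in row 3, which forces r3c3 = 1.
The two cells of cage a must have sum 3, leaving r2c2 = 1.
Column 3 now contains 1, so r2c3 = 3.
Row 3 already has 1, which forces r3c2 = 2.
Cage c needs two cells with quotient 2, leaving r1c1 = 1.
Column 2 already has 2, so r1c2 = 3.
3 is placed in column 3; hence r1c3 = 2.
1 is placed in row 2, leaving r2c1 = 2.

1 3 2 / 2 1 3 / 3 2 1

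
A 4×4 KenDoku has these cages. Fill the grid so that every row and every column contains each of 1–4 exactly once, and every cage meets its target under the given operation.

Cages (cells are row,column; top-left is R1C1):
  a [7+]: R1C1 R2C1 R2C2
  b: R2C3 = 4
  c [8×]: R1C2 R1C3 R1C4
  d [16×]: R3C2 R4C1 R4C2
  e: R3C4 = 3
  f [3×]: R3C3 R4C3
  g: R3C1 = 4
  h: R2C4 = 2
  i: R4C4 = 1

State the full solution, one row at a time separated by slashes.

Cage b is given, leaving R2C3 = 4.
Cage h is a single given cell, which forces R2C4 = 2.
Cage g is given, so R3C1 = 4.
Row 3 already has 4, so R3C2 = 2.
Cage e is a single given cell, which forces R3C4 = 3.
4 is placed in column 1, leaving R4C1 = 2.
Cage i is given, so R4C4 = 1.
Cage a needs sum 7, so R1C1 = 3.
Cage c has product 8; hence R1C2 = 1.
The 3 cells of cage c must have product 8; hence R1C3 = 2.
1 is placed in column 4, leaving R1C4 = 4.
Cage a needs sum 7, which forces R2C1 = 1.
The 3 cells of cage a must have sum 7; hence R2C2 = 3.
3 is placed in row 3, leaving R3C3 = 1.
1 is placed in row 4, so R4C2 = 4.
1 is placed in row 4; hence R4C3 = 3.

3 1 2 4 / 1 3 4 2 / 4 2 1 3 / 2 4 3 1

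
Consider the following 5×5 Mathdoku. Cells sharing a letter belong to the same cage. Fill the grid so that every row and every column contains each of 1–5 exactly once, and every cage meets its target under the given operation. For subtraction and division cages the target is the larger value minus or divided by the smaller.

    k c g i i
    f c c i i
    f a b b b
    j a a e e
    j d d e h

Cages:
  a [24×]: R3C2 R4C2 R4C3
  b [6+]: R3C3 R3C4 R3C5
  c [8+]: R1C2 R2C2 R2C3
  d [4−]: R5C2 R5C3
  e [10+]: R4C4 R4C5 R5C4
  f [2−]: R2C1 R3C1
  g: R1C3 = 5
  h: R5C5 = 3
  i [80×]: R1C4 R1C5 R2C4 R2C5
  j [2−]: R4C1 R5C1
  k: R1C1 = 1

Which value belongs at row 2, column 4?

K is a freebie, so R1C1 = 1.
Cage g is a single given cell, so R1C3 = 5.
Column 3 now contains 5; hence R5C3 = 1.
Cage h is a single given cell, leaving R5C5 = 3.
1 is placed in row 5, which forces R5C2 = 5.
Row 1 needs a 3, and only R1C2 is open for it.
Cage a needs product 24, so R4C3 = 3.
Cage c has sum 8, leaving R2C2 = 1.
3 is placed in column 3, which forces R2C3 = 4.
3 is placed in column 3; hence R3C3 = 2.
Cage b has sum 6; hence R3C4 = 3.
Cage b needs sum 6, leaving R3C5 = 1.
The 3 cells of cage e must have sum 10, so R5C4 = 4.
4 is placed in column 4; hence R1C4 = 2.
Cage i has product 80, so R1C5 = 4.
Cage i has product 80, leaving R2C4 = 5.
Cage i needs product 80, which forces R2C5 = 2.
2 is placed in row 3, which forces R3C2 = 4.
Cage j's pair has difference 2; hence R4C1 = 4.
Cage a has product 24; hence R4C2 = 2.
Column 4 now contains 2, leaving R4C4 = 1.
Column 5 already has 4; hence R4C5 = 5.
4 is placed in row 5, so R5C1 = 2.
Row 2 already has 2, leaving R2C1 = 3.
Row 3 already has 4, which forces R3C1 = 5.
Filled in: 1 3 5 2 4 / 3 1 4 5 2 / 5 4 2 3 1 / 4 2 3 1 5 / 2 5 1 4 3.

5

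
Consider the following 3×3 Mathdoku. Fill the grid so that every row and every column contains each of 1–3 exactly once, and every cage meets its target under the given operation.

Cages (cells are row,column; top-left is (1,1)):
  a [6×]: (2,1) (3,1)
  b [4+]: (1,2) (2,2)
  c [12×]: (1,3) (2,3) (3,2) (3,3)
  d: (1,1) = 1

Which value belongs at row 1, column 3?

2

Cage d is a single given cell, so (1,1) = 1.
1 is placed in row 1, so (1,2) = 3.
Row 1 now contains 3, so (1,3) = 2.
Column 2 now contains 3, so (2,2) = 1.
Row 2 now contains 1, which forces (2,3) = 3.
Cage c needs product 12, which forces (3,2) = 2.
3 is placed in column 3, so (3,3) = 1.
3 is placed in row 2, leaving (2,1) = 2.
Row 3 already has 2, leaving (3,1) = 3.
Filled in: 1 3 2 / 2 1 3 / 3 2 1.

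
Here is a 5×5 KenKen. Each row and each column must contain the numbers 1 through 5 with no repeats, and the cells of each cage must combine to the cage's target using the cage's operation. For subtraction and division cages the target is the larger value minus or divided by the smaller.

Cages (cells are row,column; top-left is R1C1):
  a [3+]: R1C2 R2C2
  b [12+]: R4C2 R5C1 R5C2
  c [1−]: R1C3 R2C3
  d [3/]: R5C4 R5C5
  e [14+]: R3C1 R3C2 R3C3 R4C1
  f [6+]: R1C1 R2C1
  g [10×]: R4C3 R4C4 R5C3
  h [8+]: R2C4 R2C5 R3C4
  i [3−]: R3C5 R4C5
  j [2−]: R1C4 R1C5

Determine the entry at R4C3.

1

Cage b needs sum 12, leaving R4C2 = 3.
Row 5 needs a 2, and only R5C3 is open for it.
Column 1 needs a 3, and only R3C1 is open for it.
In row 4, 4 can only go at R4C5, so R4C5 = 4.
Cage i needs two cells with difference 3; hence R3C5 = 1.
Column 5 now contains 1, so R5C5 = 3.
The 4 cells of cage e must have sum 14, which forces R4C1 = 2.
Row 5 already has 3, so R5C4 = 1.
Column 4 already has 1; hence R2C4 = 4.
The 3 cells of cage h must have sum 8, which forces R2C5 = 2.
The 3 cells of cage h must have sum 8, which forces R3C4 = 2.
Cage g needs product 10, so R4C3 = 1.
Column 4 already has 1; hence R4C4 = 5.
Cage a's pair has sum 3, so R1C2 = 2.
Cage c needs two cells with difference 1; hence R1C3 = 4.
Column 4 already has 4, so R1C4 = 3.
Column 5 now contains 2, leaving R1C5 = 5.
Row 2 already has 2; hence R2C2 = 1.
4 is placed in column 3, so R3C3 = 5.
Row 1 now contains 5; hence R1C1 = 1.
Row 2 now contains 1; hence R2C1 = 5.
5 is placed in column 3; hence R2C3 = 3.
5 is placed in row 3; hence R3C2 = 4.
5 is placed in column 1; hence R5C1 = 4.
Column 2 already has 4, leaving R5C2 = 5.
Completed grid: 1 2 4 3 5 / 5 1 3 4 2 / 3 4 5 2 1 / 2 3 1 5 4 / 4 5 2 1 3.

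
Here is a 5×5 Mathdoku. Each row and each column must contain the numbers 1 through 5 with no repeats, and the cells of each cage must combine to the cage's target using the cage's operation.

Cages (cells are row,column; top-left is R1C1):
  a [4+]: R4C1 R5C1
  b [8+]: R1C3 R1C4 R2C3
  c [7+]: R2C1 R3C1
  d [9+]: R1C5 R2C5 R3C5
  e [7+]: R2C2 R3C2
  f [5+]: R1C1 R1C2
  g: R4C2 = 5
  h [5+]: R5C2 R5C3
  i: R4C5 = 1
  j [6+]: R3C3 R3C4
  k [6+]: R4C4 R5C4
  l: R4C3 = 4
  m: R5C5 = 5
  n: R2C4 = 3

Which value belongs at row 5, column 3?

Cage n is given; hence R2C4 = 3.
Cage g is given, so R4C2 = 5.
Cage l is given, which forces R4C3 = 4.
Cage i is a single given cell, which forces R4C5 = 1.
Cage m is given, which forces R5C5 = 5.
The two cells of cage e must have sum 7, leaving R2C2 = 4.
Row 2 now contains 4, which forces R2C5 = 2.
The two cells of cage e must have sum 7, so R3C2 = 3.
3 is placed in row 3, leaving R3C5 = 4.
Row 4 now contains 1, so R4C1 = 3.
Row 4 now contains 1; hence R4C4 = 2.
Cage a's pair has sum 4, so R5C1 = 1.
Column 2 already has 3; hence R5C2 = 2.
Row 5 now contains 2, leaving R5C3 = 3.
Cage k's pair has sum 6, which forces R5C4 = 4.
Cage f's pair has sum 5; hence R1C1 = 4.
Column 2 already has 2, so R1C2 = 1.
Cage b needs sum 8, leaving R1C3 = 2.
1 is placed in row 1; hence R1C4 = 5.
Column 5 now contains 4, so R1C5 = 3.
Row 2 now contains 2, leaving R2C1 = 5.
5 is placed in row 2, which forces R2C3 = 1.
Cage c needs two cells with sum 7; hence R3C1 = 2.
Column 3 now contains 1, leaving R3C3 = 5.
5 is placed in column 4; hence R3C4 = 1.
Completed grid: 4 1 2 5 3 / 5 4 1 3 2 / 2 3 5 1 4 / 3 5 4 2 1 / 1 2 3 4 5.

3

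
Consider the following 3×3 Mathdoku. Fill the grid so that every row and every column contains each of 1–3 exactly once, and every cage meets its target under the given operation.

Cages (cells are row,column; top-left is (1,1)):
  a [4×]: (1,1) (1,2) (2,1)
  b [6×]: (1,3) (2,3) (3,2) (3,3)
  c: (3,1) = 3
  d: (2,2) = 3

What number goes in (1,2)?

2

Cage a needs product 4, so (1,1) = 1.
Cage a has product 4; hence (1,2) = 2.
Row 1 already has 2, so (1,3) = 3.
Cage a has product 4, leaving (2,1) = 2.
Cage d is a single given cell, which forces (2,2) = 3.
2 is placed in row 2; hence (2,3) = 1.
C is a freebie, which forces (3,1) = 3.
The 4 cells of cage b must have product 6, leaving (3,2) = 1.
3 is placed in column 3, leaving (3,3) = 2.
Filled in: 1 2 3 / 2 3 1 / 3 1 2.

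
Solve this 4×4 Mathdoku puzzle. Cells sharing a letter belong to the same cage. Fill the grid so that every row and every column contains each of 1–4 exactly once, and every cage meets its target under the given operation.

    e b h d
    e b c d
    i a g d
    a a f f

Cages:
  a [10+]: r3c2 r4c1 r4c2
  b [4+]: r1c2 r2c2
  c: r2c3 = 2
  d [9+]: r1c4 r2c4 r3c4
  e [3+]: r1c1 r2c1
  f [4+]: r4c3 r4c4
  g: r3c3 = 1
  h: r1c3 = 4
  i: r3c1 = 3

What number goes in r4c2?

Cage h is a single given cell; hence r1c3 = 4.
C is a freebie, so r2c3 = 2.
I is a freebie, so r3c1 = 3.
Row 3 already has 3; hence r3c2 = 4.
G is a freebie; hence r3c3 = 1.
Row 3 now contains 4, which forces r3c4 = 2.
Column 1 now contains 3, leaving r4c1 = 4.
Column 2 already has 4; hence r4c2 = 2.
1 is placed in column 3, so r4c3 = 3.
3 is placed in row 4, leaving r4c4 = 1.
Cage e needs two cells with sum 3; hence r1c1 = 2.
2 is placed in column 4, leaving r1c4 = 3.
Row 2 already has 2; hence r2c1 = 1.
Row 2 now contains 1, so r2c2 = 3.
The 3 cells of cage d must have sum 9, so r2c4 = 4.
3 is placed in row 1; hence r1c2 = 1.
The full grid is 2 1 4 3 / 1 3 2 4 / 3 4 1 2 / 4 2 3 1.

2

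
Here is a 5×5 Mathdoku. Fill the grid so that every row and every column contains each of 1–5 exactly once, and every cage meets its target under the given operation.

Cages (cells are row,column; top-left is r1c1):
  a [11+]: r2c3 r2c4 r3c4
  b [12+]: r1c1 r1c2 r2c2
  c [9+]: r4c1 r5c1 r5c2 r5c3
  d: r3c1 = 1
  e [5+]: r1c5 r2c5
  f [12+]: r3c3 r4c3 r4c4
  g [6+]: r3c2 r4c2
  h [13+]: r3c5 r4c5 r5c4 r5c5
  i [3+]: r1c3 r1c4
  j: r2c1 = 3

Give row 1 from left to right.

5 3 2 1 4

Cage j is given, which forces r2c1 = 3.
D is a freebie, which forces r3c1 = 1.
Column 1 already has 1, leaving r4c1 = 2.
Cage c has sum 9; hence r5c1 = 4.
Column 1 already has 4; hence r1c1 = 5.
In row 1, 4 can only go at r1c5, so r1c5 = 4.
Cage e's pair has sum 5, so r2c5 = 1.
Cage h needs sum 13; hence r5c4 = 3.
Row 1 needs a 3, and only r1c2 is open for it.
Cage b has sum 12, so r2c2 = 4.
Column 2 now contains 4, leaving r4c2 = 1.
Column 2 already has 1; hence r5c2 = 2.
Row 5 now contains 2; hence r5c3 = 1.
Row 5 now contains 2; hence r5c5 = 5.
Column 3 already has 1, so r1c3 = 2.
Cage i's pair has sum 3, leaving r1c4 = 1.
2 is placed in column 3, which forces r2c3 = 5.
5 is placed in row 2, leaving r2c4 = 2.
2 is placed in column 2, which forces r3c2 = 5.
Cage a needs sum 11, so r3c4 = 4.
The 4 cells of cage h must have sum 13, so r3c5 = 2.
Column 4 already has 4, which forces r4c4 = 5.
Column 5 now contains 5, leaving r4c5 = 3.
Row 3 already has 4, leaving r3c3 = 3.
3 is placed in row 4; hence r4c3 = 4.
Completed grid: 5 3 2 1 4 / 3 4 5 2 1 / 1 5 3 4 2 / 2 1 4 5 3 / 4 2 1 3 5.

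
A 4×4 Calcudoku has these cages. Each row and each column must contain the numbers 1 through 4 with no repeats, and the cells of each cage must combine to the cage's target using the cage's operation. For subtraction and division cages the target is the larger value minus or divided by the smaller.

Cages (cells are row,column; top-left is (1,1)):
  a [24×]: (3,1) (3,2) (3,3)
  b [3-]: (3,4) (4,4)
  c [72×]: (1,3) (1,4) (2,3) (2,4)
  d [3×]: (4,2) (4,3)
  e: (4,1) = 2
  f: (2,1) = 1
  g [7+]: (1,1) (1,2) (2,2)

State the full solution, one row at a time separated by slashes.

F is a freebie, which forces (2,1) = 1.
Cage e is a single given cell; hence (4,1) = 2.
Cage g needs sum 7, so (1,2) = 1.
Column 2 now contains 1; hence (4,2) = 3.
3 is placed in row 4, leaving (4,3) = 1.
1 is placed in row 4, leaving (4,4) = 4.
The 3 cells of cage g must have sum 7, which forces (1,1) = 4.
4 is placed in row 1, which forces (1,3) = 3.
Row 1 already has 3, which forces (1,4) = 2.
3 is placed in column 2, which forces (2,2) = 2.
Column 3 now contains 3, which forces (2,3) = 4.
Column 4 now contains 2, so (2,4) = 3.
Column 1 now contains 4; hence (3,1) = 3.
2 is placed in column 2; hence (3,2) = 4.
4 is placed in column 3, which forces (3,3) = 2.
Column 4 now contains 4, leaving (3,4) = 1.

4 1 3 2 / 1 2 4 3 / 3 4 2 1 / 2 3 1 4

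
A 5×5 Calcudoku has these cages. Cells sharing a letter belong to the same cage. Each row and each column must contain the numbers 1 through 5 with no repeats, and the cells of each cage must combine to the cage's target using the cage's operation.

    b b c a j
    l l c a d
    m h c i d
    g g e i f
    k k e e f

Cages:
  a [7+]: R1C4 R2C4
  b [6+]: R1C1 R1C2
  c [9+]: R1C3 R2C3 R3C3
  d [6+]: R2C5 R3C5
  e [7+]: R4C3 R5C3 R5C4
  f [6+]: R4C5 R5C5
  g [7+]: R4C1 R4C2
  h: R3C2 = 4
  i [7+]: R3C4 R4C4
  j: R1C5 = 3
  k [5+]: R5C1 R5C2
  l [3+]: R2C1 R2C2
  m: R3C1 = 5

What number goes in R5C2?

Cage j is given, so R1C5 = 3.
Cage m is a single given cell, so R3C1 = 5.
H is a freebie; hence R3C2 = 4.
The only place for 3 in column 1 is R5C1.
Cage k's pair has sum 5, leaving R5C2 = 2.
Cage b's pair has sum 6; hence R1C1 = 1.
2 is placed in column 2, which forces R1C2 = 5.
The two cells of cage l must have sum 3; hence R2C1 = 2.
2 is placed in column 2, which forces R2C2 = 1.
Column 1 now contains 2; hence R4C1 = 4.
Column 2 now contains 5, which forces R4C2 = 3.
Row 4 already has 4, so R4C4 = 5.
Cage a needs two cells with sum 7; hence R1C4 = 4.
5 is placed in column 4, so R2C4 = 3.
Cage i's pair has sum 7, leaving R3C4 = 2.
Row 3 now contains 2, which forces R3C5 = 1.
Column 5 now contains 1, leaving R4C5 = 2.
4 is placed in column 4, so R5C4 = 1.
4 is placed in row 1; hence R1C3 = 2.
Row 2 now contains 3, leaving R2C3 = 4.
Cage d needs two cells with sum 6, which forces R2C5 = 5.
Row 3 now contains 2, leaving R3C3 = 3.
Row 4 already has 2, so R4C3 = 1.
Cage e has sum 7, leaving R5C3 = 5.
Cage f's pair has sum 6, leaving R5C5 = 4.
The full grid is 1 5 2 4 3 / 2 1 4 3 5 / 5 4 3 2 1 / 4 3 1 5 2 / 3 2 5 1 4.

2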